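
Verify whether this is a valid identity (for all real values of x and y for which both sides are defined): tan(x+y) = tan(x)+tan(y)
Claim: tan(x+y) = tan(x)+tan(y).
Test a specific point where both sides are defined: x = -π/3, y = π/4.
LHS = tan(x+y) ≈ -0.2679
RHS = tan(x)+tan(y) ≈ -0.7321
Since -0.2679 ≠ -0.7321, the equation fails at this point, so it cannot hold for all real values of x and y for which both sides are defined.
The correct formula is tan(x+y) = (tan(x) + tan(y))/(1 - tan(x)tan(y)).

Conclusion: No, this is NOT an identity.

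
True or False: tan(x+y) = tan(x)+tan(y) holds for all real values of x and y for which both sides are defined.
False.

Claim: tan(x+y) = tan(x)+tan(y).
Test a specific point where both sides are defined: x = -π/6, y = 3π/4.
LHS = tan(x+y) ≈ -3.7321
RHS = tan(x)+tan(y) ≈ -1.5774
Since -3.7321 ≠ -1.5774, the equation fails at this point, so it cannot hold for all real values of x and y for which both sides are defined.
The correct formula is tan(x+y) = (tan(x) + tan(y))/(1 - tan(x)tan(y)).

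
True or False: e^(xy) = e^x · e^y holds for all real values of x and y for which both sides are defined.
Claim: e^(xy) = e^x · e^y.
Test a specific point where both sides are defined: x = 1/2, y = 3.
LHS = e^(xy) ≈ 4.4817
RHS = e^x · e^y ≈ 33.1155
Since 4.4817 ≠ 33.1155, the equation fails at this point, so it cannot hold for all real values of x and y for which both sides are defined.
e^x · e^y = e^(x+y), not e^(xy).

Conclusion: False.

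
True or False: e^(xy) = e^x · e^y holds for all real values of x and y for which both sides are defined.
Claim: e^(xy) = e^x · e^y.
Test a specific point where both sides are defined: x = 5, y = 1.
LHS = e^(xy) ≈ 148.4132
RHS = e^x · e^y ≈ 403.4288
Since 148.4132 ≠ 403.4288, the equation fails at this point, so it cannot hold for all real values of x and y for which both sides are defined.
e^x · e^y = e^(x+y), not e^(xy).

Conclusion: False.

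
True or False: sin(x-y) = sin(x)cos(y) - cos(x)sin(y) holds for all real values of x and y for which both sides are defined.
True.

Claim: sin(x-y) = sin(x)cos(y) - cos(x)sin(y).
Reasoning: Replace y by -y in sin(x+y) = sin(x)cos(y) + cos(x)sin(y) and use cos(-y) = cos(y), sin(-y) = -sin(y): sin(x-y) = sin(x)cos(y) - cos(x)sin(y).
So the two sides agree for all real values of x and y for which both sides are defined.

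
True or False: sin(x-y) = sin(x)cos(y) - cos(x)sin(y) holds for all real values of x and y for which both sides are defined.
True.

Claim: sin(x-y) = sin(x)cos(y) - cos(x)sin(y).
Reasoning: Replace y by -y in sin(x+y) = sin(x)cos(y) + cos(x)sin(y) and use cos(-y) = cos(y), sin(-y) = -sin(y): sin(x-y) = sin(x)cos(y) - cos(x)sin(y).
So the two sides agree for all real values of x and y for which both sides are defined.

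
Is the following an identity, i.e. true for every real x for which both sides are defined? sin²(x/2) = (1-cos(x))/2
Claim: sin²(x/2) = (1-cos(x))/2.
Reasoning: Use cos(2θ) = 1 - 2sin²θ with θ = x/2: cos(x) = 1 - 2sin²(x/2). Solving for sin²(x/2) gives (1 - cos(x))/2.
So the two sides agree for every real x for which both sides are defined.

Conclusion: Yes, this is an identity.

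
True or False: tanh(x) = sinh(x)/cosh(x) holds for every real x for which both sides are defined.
True.

Claim: tanh(x) = sinh(x)/cosh(x).
Reasoning: tanh(x) is defined as sinh(x)/cosh(x) = (e^x - e^-x)/(e^x + e^-x); cosh(x) ≥ 1 is never zero, so this holds for every real x.
So the two sides agree for every real x for which both sides are defined.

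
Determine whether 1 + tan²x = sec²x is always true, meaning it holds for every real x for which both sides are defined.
Claim: 1 + tan²x = sec²x.
Reasoning: Start from sin²x + cos²x = 1 and divide every term by cos²x (allowed wherever tan x and sec x are defined): tan²x + 1 = 1/cos²x = sec²x.
So the two sides agree for every real x for which both sides are defined.

Conclusion: Yes, this is an identity.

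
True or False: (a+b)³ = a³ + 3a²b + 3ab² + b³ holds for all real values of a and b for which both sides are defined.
Claim: (a+b)³ = a³ + 3a²b + 3ab² + b³.
Reasoning: (a+b)³ = (a+b)(a+b)² = (a+b)(a² + 2ab + b²) = a³ + 2a²b + ab² + a²b + 2ab² + b³ = a³ + 3a²b + 3ab² + b³.
So the two sides agree for all real values of a and b for which both sides are defined.

Conclusion: True.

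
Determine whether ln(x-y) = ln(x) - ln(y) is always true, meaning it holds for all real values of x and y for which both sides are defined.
No, this is NOT an identity.

Claim: ln(x-y) = ln(x) - ln(y).
Test a specific point where both sides are defined: x = 4, y = 3.
LHS = ln(x-y) ≈ 0.0000
RHS = ln(x) - ln(y) ≈ 0.2877
Since 0.0000 ≠ 0.2877, the equation fails at this point, so it cannot hold for all real values of x and y for which both sides are defined.
ln(x) - ln(y) = ln(x/y), not ln(x-y).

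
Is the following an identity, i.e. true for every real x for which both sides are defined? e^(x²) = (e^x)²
Claim: e^(x²) = (e^x)².
Test a specific point where both sides are defined: x = -2.
LHS = e^(x²) ≈ 54.5982
RHS = (e^x)² ≈ 0.0183
Since 54.5982 ≠ 0.0183, the equation fails at this point, so it cannot hold for every real x for which both sides are defined.
(e^x)² = e^(2x), and 2x ≠ x² in general.

Conclusion: No, this is NOT an identity.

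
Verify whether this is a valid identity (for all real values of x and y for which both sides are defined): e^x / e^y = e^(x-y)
Claim: e^x / e^y = e^(x-y).
Reasoning: 1/e^y = e^(-y), so e^x / e^y = e^x · e^(-y) = e^(x + (-y)) = e^(x-y) by the product rule for exponents.
So the two sides agree for all real values of x and y for which both sides are defined.

Conclusion: Yes, this is an identity.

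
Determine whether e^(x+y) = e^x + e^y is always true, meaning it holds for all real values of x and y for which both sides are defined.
Claim: e^(x+y) = e^x + e^y.
Test a specific point where both sides are defined: x = -2, y = 3.
LHS = e^(x+y) ≈ 2.7183
RHS = e^x + e^y ≈ 20.2209
Since 2.7183 ≠ 20.2209, the equation fails at this point, so it cannot hold for all real values of x and y for which both sides are defined.
The correct rule is e^(x+y) = e^x · e^y (a product, not a sum).

Conclusion: No, this is NOT an identity.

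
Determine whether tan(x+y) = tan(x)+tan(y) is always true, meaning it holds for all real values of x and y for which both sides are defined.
No, this is NOT an identity.

Claim: tan(x+y) = tan(x)+tan(y).
Test a specific point where both sides are defined: x = -π/4, y = π/3.
LHS = tan(x+y) ≈ 0.2679
RHS = tan(x)+tan(y) ≈ 0.7321
Since 0.2679 ≠ 0.7321, the equation fails at this point, so it cannot hold for all real values of x and y for which both sides are defined.
The correct formula is tan(x+y) = (tan(x) + tan(y))/(1 - tan(x)tan(y)).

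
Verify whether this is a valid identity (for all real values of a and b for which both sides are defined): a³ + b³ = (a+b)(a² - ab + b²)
Claim: a³ + b³ = (a+b)(a² - ab + b²).
Reasoning: Expand the right side: (a+b)(a² - ab + b²) = a³ - a²b + ab² + a²b - ab² + b³ = a³ + b³ (the middle terms cancel in pairs).
So the two sides agree for all real values of a and b for which both sides are defined.

Conclusion: Yes, this is an identity.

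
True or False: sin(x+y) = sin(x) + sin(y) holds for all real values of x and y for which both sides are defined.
Claim: sin(x+y) = sin(x) + sin(y).
Test a specific point where both sides are defined: x = π/4, y = π/2.
LHS = sin(x+y) ≈ 0.7071
RHS = sin(x) + sin(y) ≈ 1.7071
Since 0.7071 ≠ 1.7071, the equation fails at this point, so it cannot hold for all real values of x and y for which both sides are defined.
The correct expansion is sin(x+y) = sin(x)cos(y) + cos(x)sin(y); sine is not additive.

Conclusion: False.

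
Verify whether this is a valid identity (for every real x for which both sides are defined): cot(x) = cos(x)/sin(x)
Yes, this is an identity.

Claim: cot(x) = cos(x)/sin(x).
Reasoning: cot(x) is defined as 1/tan(x) = 1/(sin(x)/cos(x)) = cos(x)/sin(x), wherever sin(x) ≠ 0.
So the two sides agree for every real x for which both sides are defined.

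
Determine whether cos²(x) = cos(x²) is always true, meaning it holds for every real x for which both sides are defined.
No, this is NOT an identity.

Claim: cos²(x) = cos(x²).
Test a specific point where both sides are defined: x = π/6.
LHS = cos²(x) ≈ 0.7500
RHS = cos(x²) ≈ 0.9627
Since 0.7500 ≠ 0.9627, the equation fails at this point, so it cannot hold for every real x for which both sides are defined.
cos²(x) means (cos x)², squaring the output; cos(x²) squares the input. These are different functions.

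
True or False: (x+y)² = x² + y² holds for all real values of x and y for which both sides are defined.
False.

Claim: (x+y)² = x² + y².
Test a specific point where both sides are defined: x = 3, y = 1/2.
LHS = (x+y)² ≈ 12.2500
RHS = x² + y² ≈ 9.2500
Since 12.2500 ≠ 9.2500, the equation fails at this point, so it cannot hold for all real values of x and y for which both sides are defined.
The correct expansion is (x+y)² = x² + 2xy + y²; the cross term 2xy is missing.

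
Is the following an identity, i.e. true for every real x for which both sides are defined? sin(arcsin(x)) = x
Claim: sin(arcsin(x)) = x.
Reasoning: For -1 ≤ x ≤ 1 (where arcsin is defined), arcsin(x) is by definition an angle whose sine equals x. Taking the sine of that angle returns x. (Note the other order, arcsin(sin x) = x, is NOT an identity.)
So the two sides agree for every real x for which both sides are defined.

Conclusion: Yes, this is an identity.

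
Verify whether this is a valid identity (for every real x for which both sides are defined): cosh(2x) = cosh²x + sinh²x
Claim: cosh(2x) = cosh²x + sinh²x.
Reasoning: cosh²x = (e^(2x) + 2 + e^(-2x))/4 and sinh²x = (e^(2x) - 2 + e^(-2x))/4. Adding gives (2e^(2x) + 2e^(-2x))/4 = (e^(2x) + e^(-2x))/2 = cosh(2x).
So the two sides agree for every real x for which both sides are defined.

Conclusion: Yes, this is an identity.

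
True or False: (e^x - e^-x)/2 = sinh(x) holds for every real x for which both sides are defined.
Claim: (e^x - e^-x)/2 = sinh(x).
Reasoning: This is exactly the definition of the hyperbolic sine: sinh(x) := (e^x - e^-x)/2.
So the two sides agree for every real x for which both sides are defined.

Conclusion: True.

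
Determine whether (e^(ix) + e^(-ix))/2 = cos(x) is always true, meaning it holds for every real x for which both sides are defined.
Claim: (e^(ix) + e^(-ix))/2 = cos(x).
Reasoning: By Euler's formula e^(ix) = cos(x) + i·sin(x) and e^(-ix) = cos(x) - i·sin(x). Adding cancels the sine terms: e^(ix) + e^(-ix) = 2cos(x); divide by 2.
So the two sides agree for every real x for which both sides are defined.

Conclusion: Yes, this is an identity.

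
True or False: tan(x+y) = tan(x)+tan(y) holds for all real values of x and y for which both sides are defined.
False.

Claim: tan(x+y) = tan(x)+tan(y).
Test a specific point where both sides are defined: x = -π/6, y = -π/6.
LHS = tan(x+y) ≈ -1.7321
RHS = tan(x)+tan(y) ≈ -1.1547
Since -1.7321 ≠ -1.1547, the equation fails at this point, so it cannot hold for all real values of x and y for which both sides are defined.
The correct formula is tan(x+y) = (tan(x) + tan(y))/(1 - tan(x)tan(y)).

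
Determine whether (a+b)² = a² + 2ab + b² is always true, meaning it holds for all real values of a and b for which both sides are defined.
Yes, this is an identity.

Claim: (a+b)² = a² + 2ab + b².
Reasoning: Expand: (a+b)² = (a+b)(a+b) = a·a + a·b + b·a + b·b = a² + 2ab + b².
So the two sides agree for all real values of a and b for which both sides are defined.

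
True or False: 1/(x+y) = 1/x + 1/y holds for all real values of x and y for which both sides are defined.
Claim: 1/(x+y) = 1/x + 1/y.
Test a specific point where both sides are defined: x = 4, y = 1.
LHS = 1/(x+y) ≈ 0.2000
RHS = 1/x + 1/y ≈ 1.2500
Since 0.2000 ≠ 1.2500, the equation fails at this point, so it cannot hold for all real values of x and y for which both sides are defined.
1/x + 1/y = (x+y)/(xy), which is not 1/(x+y).

Conclusion: False.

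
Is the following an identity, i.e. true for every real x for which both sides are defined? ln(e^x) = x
Claim: ln(e^x) = x.
Reasoning: ln is the inverse of the exponential: ln(e^x) asks for the exponent p with e^p = e^x, and since e^p is one-to-one that exponent is p = x.
So the two sides agree for every real x for which both sides are defined.

Conclusion: Yes, this is an identity.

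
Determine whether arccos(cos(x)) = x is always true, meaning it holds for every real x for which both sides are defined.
No, this is NOT an identity.

Claim: arccos(cos(x)) = x.
Test a specific point where both sides are defined: x = -π/4.
LHS = arccos(cos(x)) ≈ 0.7854
RHS = x ≈ -0.7854
Since 0.7854 ≠ -0.7854, the equation fails at this point, so it cannot hold for every real x for which both sides are defined.
arccos only returns values in [0, π], so arccos(cos(x)) = x holds only for x in that interval, not for all real x.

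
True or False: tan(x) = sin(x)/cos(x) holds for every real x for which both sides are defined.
Claim: tan(x) = sin(x)/cos(x).
Reasoning: For an angle x whose terminal point on the unit circle is (cos x, sin x), tan(x) is defined as the ratio (second coordinate)/(first coordinate) = sin(x)/cos(x), wherever cos(x) ≠ 0.
So the two sides agree for every real x for which both sides are defined.

Conclusion: True.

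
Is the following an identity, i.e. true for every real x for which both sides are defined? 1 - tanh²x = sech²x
Claim: 1 - tanh²x = sech²x.
Reasoning: Divide cosh²x - sinh²x = 1 through by cosh²x (never zero): 1 - tanh²x = 1/cosh²x = sech²x.
So the two sides agree for every real x for which both sides are defined.

Conclusion: Yes, this is an identity.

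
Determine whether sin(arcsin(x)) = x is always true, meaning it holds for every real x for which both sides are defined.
Claim: sin(arcsin(x)) = x.
Reasoning: For -1 ≤ x ≤ 1 (where arcsin is defined), arcsin(x) is by definition an angle whose sine equals x. Taking the sine of that angle returns x. (Note the other order, arcsin(sin x) = x, is NOT an identity.)
So the two sides agree for every real x for which both sides are defined.

Conclusion: Yes, this is an identity.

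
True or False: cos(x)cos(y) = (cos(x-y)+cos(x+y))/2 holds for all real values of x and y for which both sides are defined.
Claim: cos(x)cos(y) = (cos(x-y)+cos(x+y))/2.
Reasoning: cos(x-y) = cos(x)cos(y) + sin(x)sin(y) and cos(x+y) = cos(x)cos(y) - sin(x)sin(y). Adding, cos(x-y) + cos(x+y) = 2cos(x)cos(y); divide by 2.
So the two sides agree for all real values of x and y for which both sides are defined.

Conclusion: True.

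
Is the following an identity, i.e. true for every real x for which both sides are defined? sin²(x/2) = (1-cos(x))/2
Claim: sin²(x/2) = (1-cos(x))/2.
Reasoning: Use cos(2θ) = 1 - 2sin²θ with θ = x/2: cos(x) = 1 - 2sin²(x/2). Solving for sin²(x/2) gives (1 - cos(x))/2.
So the two sides agree for every real x for which both sides are defined.

Conclusion: Yes, this is an identity.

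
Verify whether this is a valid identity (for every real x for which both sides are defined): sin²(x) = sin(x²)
No, this is NOT an identity.

Claim: sin²(x) = sin(x²).
Test a specific point where both sides are defined: x = π/4.
LHS = sin²(x) ≈ 0.5000
RHS = sin(x²) ≈ 0.5785
Since 0.5000 ≠ 0.5785, the equation fails at this point, so it cannot hold for every real x for which both sides are defined.
sin²(x) means (sin x)², squaring the output; sin(x²) squares the input. These are different functions.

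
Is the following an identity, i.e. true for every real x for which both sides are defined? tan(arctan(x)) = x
Yes, this is an identity.

Claim: tan(arctan(x)) = x.
Reasoning: For every real x, arctan(x) is by definition the angle in (-π/2, π/2) whose tangent equals x. Taking the tangent of that angle returns x.
So the two sides agree for every real x for which both sides are defined.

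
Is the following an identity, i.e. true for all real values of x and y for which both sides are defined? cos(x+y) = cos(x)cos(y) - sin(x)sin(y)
Yes, this is an identity.

Claim: cos(x+y) = cos(x)cos(y) - sin(x)sin(y).
Reasoning: By Euler's formula e^(i(x+y)) = e^(ix)·e^(iy) = (cos x + i·sin x)(cos y + i·sin y). The real part of the left side is cos(x+y); the real part of the product is cos(x)cos(y) - sin(x)sin(y) (since i·i = -1).
So the two sides agree for all real values of x and y for which both sides are defined.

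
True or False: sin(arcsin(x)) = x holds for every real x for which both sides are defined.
Claim: sin(arcsin(x)) = x.
Reasoning: For -1 ≤ x ≤ 1 (where arcsin is defined), arcsin(x) is by definition an angle whose sine equals x. Taking the sine of that angle returns x. (Note the other order, arcsin(sin x) = x, is NOT an identity.)
So the two sides agree for every real x for which both sides are defined.

Conclusion: True.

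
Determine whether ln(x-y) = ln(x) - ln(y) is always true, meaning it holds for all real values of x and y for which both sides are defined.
Claim: ln(x-y) = ln(x) - ln(y).
Test a specific point where both sides are defined: x = 3/2, y = 1/2.
LHS = ln(x-y) ≈ 0.0000
RHS = ln(x) - ln(y) ≈ 1.0986
Since 0.0000 ≠ 1.0986, the equation fails at this point, so it cannot hold for all real values of x and y for which both sides are defined.
ln(x) - ln(y) = ln(x/y), not ln(x-y).

Conclusion: No, this is NOT an identity.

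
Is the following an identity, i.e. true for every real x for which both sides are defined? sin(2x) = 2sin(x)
Claim: sin(2x) = 2sin(x).
Test a specific point where both sides are defined: x = -π/3.
LHS = sin(2x) ≈ -0.8660
RHS = 2sin(x) ≈ -1.7321
Since -0.8660 ≠ -1.7321, the equation fails at this point, so it cannot hold for every real x for which both sides are defined.
The correct double-angle formula is sin(2x) = 2sin(x)cos(x).

Conclusion: No, this is NOT an identity.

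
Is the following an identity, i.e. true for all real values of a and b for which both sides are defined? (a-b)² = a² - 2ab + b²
Yes, this is an identity.

Claim: (a-b)² = a² - 2ab + b².
Reasoning: Expand: (a-b)² = (a-b)(a-b) = a·a - a·b - b·a + b·b = a² - 2ab + b².
So the two sides agree for all real values of a and b for which both sides are defined.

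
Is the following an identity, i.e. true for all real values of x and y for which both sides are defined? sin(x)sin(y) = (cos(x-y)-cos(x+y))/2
Claim: sin(x)sin(y) = (cos(x-y)-cos(x+y))/2.
Reasoning: cos(x-y) = cos(x)cos(y) + sin(x)sin(y) and cos(x+y) = cos(x)cos(y) - sin(x)sin(y). Subtracting, cos(x-y) - cos(x+y) = 2sin(x)sin(y); divide by 2.
So the two sides agree for all real values of x and y for which both sides are defined.

Conclusion: Yes, this is an identity.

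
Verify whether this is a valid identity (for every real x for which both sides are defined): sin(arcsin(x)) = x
Yes, this is an identity.

Claim: sin(arcsin(x)) = x.
Reasoning: For -1 ≤ x ≤ 1 (where arcsin is defined), arcsin(x) is by definition an angle whose sine equals x. Taking the sine of that angle returns x. (Note the other order, arcsin(sin x) = x, is NOT an identity.)
So the two sides agree for every real x for which both sides are defined.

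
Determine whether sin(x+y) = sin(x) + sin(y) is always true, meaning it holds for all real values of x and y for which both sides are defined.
No, this is NOT an identity.

Claim: sin(x+y) = sin(x) + sin(y).
Test a specific point where both sides are defined: x = -π/4, y = -π/6.
LHS = sin(x+y) ≈ -0.9659
RHS = sin(x) + sin(y) ≈ -1.2071
Since -0.9659 ≠ -1.2071, the equation fails at this point, so it cannot hold for all real values of x and y for which both sides are defined.
The correct expansion is sin(x+y) = sin(x)cos(y) + cos(x)sin(y); sine is not additive.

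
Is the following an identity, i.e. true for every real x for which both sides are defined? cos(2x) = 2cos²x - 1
Claim: cos(2x) = 2cos²x - 1.
Reasoning: cos(2x) = cos²x - sin²x. Replace sin²x by 1 - cos²x: cos²x - (1 - cos²x) = 2cos²x - 1.
So the two sides agree for every real x for which both sides are defined.

Conclusion: Yes, this is an identity.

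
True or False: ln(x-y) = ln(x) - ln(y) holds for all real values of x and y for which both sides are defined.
Claim: ln(x-y) = ln(x) - ln(y).
Test a specific point where both sides are defined: x = 5, y = 4.
LHS = ln(x-y) ≈ 0.0000
RHS = ln(x) - ln(y) ≈ 0.2231
Since 0.0000 ≠ 0.2231, the equation fails at this point, so it cannot hold for all real values of x and y for which both sides are defined.
ln(x) - ln(y) = ln(x/y), not ln(x-y).

Conclusion: False.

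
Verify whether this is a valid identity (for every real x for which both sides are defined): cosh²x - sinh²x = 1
Yes, this is an identity.

Claim: cosh²x - sinh²x = 1.
Reasoning: With cosh(x) = (e^x + e^-x)/2 and sinh(x) = (e^x - e^-x)/2: cosh²x = (e^(2x) + 2 + e^(-2x))/4 and sinh²x = (e^(2x) - 2 + e^(-2x))/4. Subtracting leaves 4/4 = 1.
So the two sides agree for every real x for which both sides are defined.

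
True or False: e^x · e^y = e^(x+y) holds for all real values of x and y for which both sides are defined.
True.

Claim: e^x · e^y = e^(x+y).
Reasoning: This is the law of exponents for a common base: multiplying powers adds exponents. E.g. from the series, (Σ x^j/j!)(Σ y^k/k!) = Σ_m (Σ_{j+k=m} x^j y^k/(j!k!)) = Σ_m (x+y)^m/m! by the binomial theorem.
So the two sides agree for all real values of x and y for which both sides are defined.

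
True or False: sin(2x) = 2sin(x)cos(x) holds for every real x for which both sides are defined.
True.

Claim: sin(2x) = 2sin(x)cos(x).
Reasoning: Put y = x in the addition formula sin(x+y) = sin(x)cos(y) + cos(x)sin(y): sin(2x) = sin(x)cos(x) + cos(x)sin(x) = 2sin(x)cos(x).
So the two sides agree for every real x for which both sides are defined.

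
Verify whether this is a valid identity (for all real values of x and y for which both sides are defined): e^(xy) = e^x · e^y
Claim: e^(xy) = e^x · e^y.
Test a specific point where both sides are defined: x = -1, y = 3.
LHS = e^(xy) ≈ 0.0498
RHS = e^x · e^y ≈ 7.3891
Since 0.0498 ≠ 7.3891, the equation fails at this point, so it cannot hold for all real values of x and y for which both sides are defined.
e^x · e^y = e^(x+y), not e^(xy).

Conclusion: No, this is NOT an identity.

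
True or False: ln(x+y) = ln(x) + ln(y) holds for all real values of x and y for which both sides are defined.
False.

Claim: ln(x+y) = ln(x) + ln(y).
Test a specific point where both sides are defined: x = 4, y = 3/2.
LHS = ln(x+y) ≈ 1.7047
RHS = ln(x) + ln(y) ≈ 1.7918
Since 1.7047 ≠ 1.7918, the equation fails at this point, so it cannot hold for all real values of x and y for which both sides are defined.
ln(x) + ln(y) = ln(xy), not ln(x+y).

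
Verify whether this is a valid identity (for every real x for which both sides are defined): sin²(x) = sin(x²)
Claim: sin²(x) = sin(x²).
Test a specific point where both sides are defined: x = π/6.
LHS = sin²(x) ≈ 0.2500
RHS = sin(x²) ≈ 0.2707
Since 0.2500 ≠ 0.2707, the equation fails at this point, so it cannot hold for every real x for which both sides are defined.
sin²(x) means (sin x)², squaring the output; sin(x²) squares the input. These are different functions.

Conclusion: No, this is NOT an identity.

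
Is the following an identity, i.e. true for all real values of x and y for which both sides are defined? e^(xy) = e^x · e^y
No, this is NOT an identity.

Claim: e^(xy) = e^x · e^y.
Test a specific point where both sides are defined: x = 3/2, y = -3.
LHS = e^(xy) ≈ 0.0111
RHS = e^x · e^y ≈ 0.2231
Since 0.0111 ≠ 0.2231, the equation fails at this point, so it cannot hold for all real values of x and y for which both sides are defined.
e^x · e^y = e^(x+y), not e^(xy).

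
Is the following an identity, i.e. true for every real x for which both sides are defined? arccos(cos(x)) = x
Claim: arccos(cos(x)) = x.
Test a specific point where both sides are defined: x = -π/4.
LHS = arccos(cos(x)) ≈ 0.7854
RHS = x ≈ -0.7854
Since 0.7854 ≠ -0.7854, the equation fails at this point, so it cannot hold for every real x for which both sides are defined.
arccos only returns values in [0, π], so arccos(cos(x)) = x holds only for x in that interval, not for all real x.

Conclusion: No, this is NOT an identity.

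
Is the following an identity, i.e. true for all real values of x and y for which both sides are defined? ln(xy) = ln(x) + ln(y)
Yes, this is an identity.

Claim: ln(xy) = ln(x) + ln(y).
Reasoning: Both sides are simultaneously defined only when x, y > 0. Write x = e^p, y = e^q (p = ln x, q = ln y). Then xy = e^p · e^q = e^(p+q), so ln(xy) = p + q = ln(x) + ln(y).
So the two sides agree for all real values of x and y for which both sides are defined.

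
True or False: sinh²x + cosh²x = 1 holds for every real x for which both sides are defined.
False.

Claim: sinh²x + cosh²x = 1.
Test a specific point where both sides are defined: x = -2.
LHS = sinh²x + cosh²x ≈ 27.3082
RHS = 1 ≈ 1.0000
Since 27.3082 ≠ 1.0000, the equation fails at this point, so it cannot hold for every real x for which both sides are defined.
The correct hyperbolic identity is cosh²x - sinh²x = 1 (a difference); the sum sinh²x + cosh²x equals cosh(2x).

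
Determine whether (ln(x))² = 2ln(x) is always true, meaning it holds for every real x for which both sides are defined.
Claim: (ln(x))² = 2ln(x).
Test a specific point where both sides are defined: x = 3.
LHS = (ln(x))² ≈ 1.2069
RHS = 2ln(x) ≈ 2.1972
Since 1.2069 ≠ 2.1972, the equation fails at this point, so it cannot hold for every real x for which both sides are defined.
2ln(x) equals ln(x²), which is not the same as (ln x)².

Conclusion: No, this is NOT an identity.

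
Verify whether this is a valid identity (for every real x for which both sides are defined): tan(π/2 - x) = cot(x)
Yes, this is an identity.

Claim: tan(π/2 - x) = cot(x).
Reasoning: tan(π/2 - x) = sin(π/2 - x)/cos(π/2 - x) = cos(x)/sin(x) = cot(x), using the cofunction identities sin(π/2 - x) = cos(x) and cos(π/2 - x) = sin(x).
So the two sides agree for every real x for which both sides are defined.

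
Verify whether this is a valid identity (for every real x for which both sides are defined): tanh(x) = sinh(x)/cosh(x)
Yes, this is an identity.

Claim: tanh(x) = sinh(x)/cosh(x).
Reasoning: tanh(x) is defined as sinh(x)/cosh(x) = (e^x - e^-x)/(e^x + e^-x); cosh(x) ≥ 1 is never zero, so this holds for every real x.
So the two sides agree for every real x for which both sides are defined.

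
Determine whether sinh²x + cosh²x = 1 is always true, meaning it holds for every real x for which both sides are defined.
Claim: sinh²x + cosh²x = 1.
Test a specific point where both sides are defined: x = 4.
LHS = sinh²x + cosh²x ≈ 1490.4792
RHS = 1 ≈ 1.0000
Since 1490.4792 ≠ 1.0000, the equation fails at this point, so it cannot hold for every real x for which both sides are defined.
The correct hyperbolic identity is cosh²x - sinh²x = 1 (a difference); the sum sinh²x + cosh²x equals cosh(2x).

Conclusion: No, this is NOT an identity.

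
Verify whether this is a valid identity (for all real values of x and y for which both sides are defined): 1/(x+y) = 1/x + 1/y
Claim: 1/(x+y) = 1/x + 1/y.
Test a specific point where both sides are defined: x = 1/2, y = -1.
LHS = 1/(x+y) ≈ -2.0000
RHS = 1/x + 1/y ≈ 1.0000
Since -2.0000 ≠ 1.0000, the equation fails at this point, so it cannot hold for all real values of x and y for which both sides are defined.
1/x + 1/y = (x+y)/(xy), which is not 1/(x+y).

Conclusion: No, this is NOT an identity.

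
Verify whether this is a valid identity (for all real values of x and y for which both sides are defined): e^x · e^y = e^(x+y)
Claim: e^x · e^y = e^(x+y).
Reasoning: This is the law of exponents for a common base: multiplying powers adds exponents. E.g. from the series, (Σ x^j/j!)(Σ y^k/k!) = Σ_m (Σ_{j+k=m} x^j y^k/(j!k!)) = Σ_m (x+y)^m/m! by the binomial theorem.
So the two sides agree for all real values of x and y for which both sides are defined.

Conclusion: Yes, this is an identity.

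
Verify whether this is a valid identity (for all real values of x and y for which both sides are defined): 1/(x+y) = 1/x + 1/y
Claim: 1/(x+y) = 1/x + 1/y.
Test a specific point where both sides are defined: x = 1/2, y = 5.
LHS = 1/(x+y) ≈ 0.1818
RHS = 1/x + 1/y ≈ 2.2000
Since 0.1818 ≠ 2.2000, the equation fails at this point, so it cannot hold for all real values of x and y for which both sides are defined.
1/x + 1/y = (x+y)/(xy), which is not 1/(x+y).

Conclusion: No, this is NOT an identity.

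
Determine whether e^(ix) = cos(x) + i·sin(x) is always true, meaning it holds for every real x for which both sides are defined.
Claim: e^(ix) = cos(x) + i·sin(x).
Reasoning: Euler's formula. Expand e^(ix) = Σ (ix)^k / k!. Since i² = -1, the even-k terms are Σ (-1)^m x^(2m)/(2m)! = cos(x) and the odd-k terms are i · Σ (-1)^m x^(2m+1)/(2m+1)! = i·sin(x).
So the two sides agree for every real x for which both sides are defined.

Conclusion: Yes, this is an identity.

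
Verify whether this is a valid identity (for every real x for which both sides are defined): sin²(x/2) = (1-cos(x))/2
Claim: sin²(x/2) = (1-cos(x))/2.
Reasoning: Use cos(2θ) = 1 - 2sin²θ with θ = x/2: cos(x) = 1 - 2sin²(x/2). Solving for sin²(x/2) gives (1 - cos(x))/2.
So the two sides agree for every real x for which both sides are defined.

Conclusion: Yes, this is an identity.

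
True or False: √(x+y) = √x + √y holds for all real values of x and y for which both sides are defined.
Claim: √(x+y) = √x + √y.
Test a specific point where both sides are defined: x = 1/2, y = 4.
LHS = √(x+y) ≈ 2.1213
RHS = √x + √y ≈ 2.7071
Since 2.1213 ≠ 2.7071, the equation fails at this point, so it cannot hold for all real values of x and y for which both sides are defined.
Squaring the right side gives x + 2√(xy) + y, not x + y.

Conclusion: False.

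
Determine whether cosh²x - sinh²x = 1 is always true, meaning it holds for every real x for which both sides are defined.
Claim: cosh²x - sinh²x = 1.
Reasoning: With cosh(x) = (e^x + e^-x)/2 and sinh(x) = (e^x - e^-x)/2: cosh²x = (e^(2x) + 2 + e^(-2x))/4 and sinh²x = (e^(2x) - 2 + e^(-2x))/4. Subtracting leaves 4/4 = 1.
So the two sides agree for every real x for which both sides are defined.

Conclusion: Yes, this is an identity.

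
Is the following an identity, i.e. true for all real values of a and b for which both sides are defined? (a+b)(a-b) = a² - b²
Claim: (a+b)(a-b) = a² - b².
Reasoning: Expand: (a+b)(a-b) = a² - ab + ba - b² = a² - b² (the cross terms cancel).
So the two sides agree for all real values of a and b for which both sides are defined.

Conclusion: Yes, this is an identity.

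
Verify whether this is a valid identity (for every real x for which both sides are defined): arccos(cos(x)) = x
No, this is NOT an identity.

Claim: arccos(cos(x)) = x.
Test a specific point where both sides are defined: x = -π/6.
LHS = arccos(cos(x)) ≈ 0.5236
RHS = x ≈ -0.5236
Since 0.5236 ≠ -0.5236, the equation fails at this point, so it cannot hold for every real x for which both sides are defined.
arccos only returns values in [0, π], so arccos(cos(x)) = x holds only for x in that interval, not for all real x.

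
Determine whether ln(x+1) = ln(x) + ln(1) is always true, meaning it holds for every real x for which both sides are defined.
Claim: ln(x+1) = ln(x) + ln(1).
Test a specific point where both sides are defined: x = 1.
LHS = ln(x+1) ≈ 0.6931
RHS = ln(x) + ln(1) ≈ 0.0000
Since 0.6931 ≠ 0.0000, the equation fails at this point, so it cannot hold for every real x for which both sides are defined.
ln(1) = 0, so the right side is just ln(x), which differs from ln(x+1).

Conclusion: No, this is NOT an identity.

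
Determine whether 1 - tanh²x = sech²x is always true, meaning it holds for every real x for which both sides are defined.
Yes, this is an identity.

Claim: 1 - tanh²x = sech²x.
Reasoning: Divide cosh²x - sinh²x = 1 through by cosh²x (never zero): 1 - tanh²x = 1/cosh²x = sech²x.
So the two sides agree for every real x for which both sides are defined.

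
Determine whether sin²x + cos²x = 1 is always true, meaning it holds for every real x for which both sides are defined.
Claim: sin²x + cos²x = 1.
Reasoning: The point (cos x, sin x) lies on the unit circle X² + Y² = 1, so cos²x + sin²x = 1 for every real x.
So the two sides agree for every real x for which both sides are defined.

Conclusion: Yes, this is an identity.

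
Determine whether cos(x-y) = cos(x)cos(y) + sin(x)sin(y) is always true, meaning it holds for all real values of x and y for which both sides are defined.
Yes, this is an identity.

Claim: cos(x-y) = cos(x)cos(y) + sin(x)sin(y).
Reasoning: Replace y by -y in cos(x+y) = cos(x)cos(y) - sin(x)sin(y) and use cos(-y) = cos(y), sin(-y) = -sin(y): cos(x-y) = cos(x)cos(y) + sin(x)sin(y).
So the two sides agree for all real values of x and y for which both sides are defined.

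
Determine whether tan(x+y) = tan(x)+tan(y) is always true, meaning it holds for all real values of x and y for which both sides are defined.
Claim: tan(x+y) = tan(x)+tan(y).
Test a specific point where both sides are defined: x = -π/4, y = π/6.
LHS = tan(x+y) ≈ -0.2679
RHS = tan(x)+tan(y) ≈ -0.4226
Since -0.2679 ≠ -0.4226, the equation fails at this point, so it cannot hold for all real values of x and y for which both sides are defined.
The correct formula is tan(x+y) = (tan(x) + tan(y))/(1 - tan(x)tan(y)).

Conclusion: No, this is NOT an identity.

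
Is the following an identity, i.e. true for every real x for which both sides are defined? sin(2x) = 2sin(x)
Claim: sin(2x) = 2sin(x).
Test a specific point where both sides are defined: x = -π/4.
LHS = sin(2x) ≈ -1.0000
RHS = 2sin(x) ≈ -1.4142
Since -1.0000 ≠ -1.4142, the equation fails at this point, so it cannot hold for every real x for which both sides are defined.
The correct double-angle formula is sin(2x) = 2sin(x)cos(x).

Conclusion: No, this is NOT an identity.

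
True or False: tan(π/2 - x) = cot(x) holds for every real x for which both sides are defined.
Claim: tan(π/2 - x) = cot(x).
Reasoning: tan(π/2 - x) = sin(π/2 - x)/cos(π/2 - x) = cos(x)/sin(x) = cot(x), using the cofunction identities sin(π/2 - x) = cos(x) and cos(π/2 - x) = sin(x).
So the two sides agree for every real x for which both sides are defined.

Conclusion: True.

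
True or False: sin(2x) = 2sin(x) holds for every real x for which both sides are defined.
Claim: sin(2x) = 2sin(x).
Test a specific point where both sides are defined: x = 2π/3.
LHS = sin(2x) ≈ -0.8660
RHS = 2sin(x) ≈ 1.7321
Since -0.8660 ≠ 1.7321, the equation fails at this point, so it cannot hold for every real x for which both sides are defined.
The correct double-angle formula is sin(2x) = 2sin(x)cos(x).

Conclusion: False.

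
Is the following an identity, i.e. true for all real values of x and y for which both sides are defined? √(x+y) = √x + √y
No, this is NOT an identity.

Claim: √(x+y) = √x + √y.
Test a specific point where both sides are defined: x = 5, y = 3/2.
LHS = √(x+y) ≈ 2.5495
RHS = √x + √y ≈ 3.4608
Since 2.5495 ≠ 3.4608, the equation fails at this point, so it cannot hold for all real values of x and y for which both sides are defined.
Squaring the right side gives x + 2√(xy) + y, not x + y.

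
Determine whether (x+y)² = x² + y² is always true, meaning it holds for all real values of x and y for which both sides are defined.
No, this is NOT an identity.

Claim: (x+y)² = x² + y².
Test a specific point where both sides are defined: x = 5, y = 4.
LHS = (x+y)² ≈ 81.0000
RHS = x² + y² ≈ 41.0000
Since 81.0000 ≠ 41.0000, the equation fails at this point, so it cannot hold for all real values of x and y for which both sides are defined.
The correct expansion is (x+y)² = x² + 2xy + y²; the cross term 2xy is missing.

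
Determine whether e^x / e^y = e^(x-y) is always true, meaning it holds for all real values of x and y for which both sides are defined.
Claim: e^x / e^y = e^(x-y).
Reasoning: 1/e^y = e^(-y), so e^x / e^y = e^x · e^(-y) = e^(x + (-y)) = e^(x-y) by the product rule for exponents.
So the two sides agree for all real values of x and y for which both sides are defined.

Conclusion: Yes, this is an identity.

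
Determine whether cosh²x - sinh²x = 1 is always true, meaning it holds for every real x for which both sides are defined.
Claim: cosh²x - sinh²x = 1.
Reasoning: With cosh(x) = (e^x + e^-x)/2 and sinh(x) = (e^x - e^-x)/2: cosh²x = (e^(2x) + 2 + e^(-2x))/4 and sinh²x = (e^(2x) - 2 + e^(-2x))/4. Subtracting leaves 4/4 = 1.
So the two sides agree for every real x for which both sides are defined.

Conclusion: Yes, this is an identity.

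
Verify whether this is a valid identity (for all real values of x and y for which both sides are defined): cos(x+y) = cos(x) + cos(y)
Claim: cos(x+y) = cos(x) + cos(y).
Test a specific point where both sides are defined: x = -π/4, y = π.
LHS = cos(x+y) ≈ -0.7071
RHS = cos(x) + cos(y) ≈ -0.2929
Since -0.7071 ≠ -0.2929, the equation fails at this point, so it cannot hold for all real values of x and y for which both sides are defined.
The correct expansion is cos(x+y) = cos(x)cos(y) - sin(x)sin(y); cosine is not additive.

Conclusion: No, this is NOT an identity.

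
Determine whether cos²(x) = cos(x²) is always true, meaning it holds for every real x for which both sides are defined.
No, this is NOT an identity.

Claim: cos²(x) = cos(x²).
Test a specific point where both sides are defined: x = π/6.
LHS = cos²(x) ≈ 0.7500
RHS = cos(x²) ≈ 0.9627
Since 0.7500 ≠ 0.9627, the equation fails at this point, so it cannot hold for every real x for which both sides are defined.
cos²(x) means (cos x)², squaring the output; cos(x²) squares the input. These are different functions.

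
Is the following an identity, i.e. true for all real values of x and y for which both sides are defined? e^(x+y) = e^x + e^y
Claim: e^(x+y) = e^x + e^y.
Test a specific point where both sides are defined: x = 4, y = 5.
LHS = e^(x+y) ≈ 8103.0839
RHS = e^x + e^y ≈ 203.0113
Since 8103.0839 ≠ 203.0113, the equation fails at this point, so it cannot hold for all real values of x and y for which both sides are defined.
The correct rule is e^(x+y) = e^x · e^y (a product, not a sum).

Conclusion: No, this is NOT an identity.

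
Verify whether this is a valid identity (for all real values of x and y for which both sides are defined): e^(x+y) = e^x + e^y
No, this is NOT an identity.

Claim: e^(x+y) = e^x + e^y.
Test a specific point where both sides are defined: x = 4, y = -2.
LHS = e^(x+y) ≈ 7.3891
RHS = e^x + e^y ≈ 54.7335
Since 7.3891 ≠ 54.7335, the equation fails at this point, so it cannot hold for all real values of x and y for which both sides are defined.
The correct rule is e^(x+y) = e^x · e^y (a product, not a sum).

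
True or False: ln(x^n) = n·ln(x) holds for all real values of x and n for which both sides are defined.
True.

Claim: ln(x^n) = n·ln(x).
Reasoning: The right side requires x > 0. For x > 0, x^n = (e^(ln x))^n = e^(n·ln x), so taking ln of both sides gives ln(x^n) = n·ln(x).
So the two sides agree for all real values of x and n for which both sides are defined.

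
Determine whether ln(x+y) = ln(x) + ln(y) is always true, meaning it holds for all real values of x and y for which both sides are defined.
Claim: ln(x+y) = ln(x) + ln(y).
Test a specific point where both sides are defined: x = 3/2, y = 1.
LHS = ln(x+y) ≈ 0.9163
RHS = ln(x) + ln(y) ≈ 0.4055
Since 0.9163 ≠ 0.4055, the equation fails at this point, so it cannot hold for all real values of x and y for which both sides are defined.
ln(x) + ln(y) = ln(xy), not ln(x+y).

Conclusion: No, this is NOT an identity.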